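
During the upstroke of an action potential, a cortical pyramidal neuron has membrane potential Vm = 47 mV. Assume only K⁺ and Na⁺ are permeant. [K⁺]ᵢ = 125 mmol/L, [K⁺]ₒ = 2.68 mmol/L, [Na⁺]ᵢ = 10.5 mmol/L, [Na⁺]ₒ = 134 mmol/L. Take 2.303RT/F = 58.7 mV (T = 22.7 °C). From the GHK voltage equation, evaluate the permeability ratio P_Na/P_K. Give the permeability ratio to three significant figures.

11.6

Let α = P_Na/P_K. GHK: Vm = 58.7·log₁₀[(Kₒ + α·Naₒ)/(Kᵢ + α·Naᵢ)].
10^(Vm/58.7) = 10^(47.0/58.7) = 6.3195
So 6.3195·(Kᵢ + α·Naᵢ) = Kₒ + α·Naₒ → α = (6.3195·125.0 − 2.68) / (134.0 − 6.3195·10.5)
α = (789.9 − 2.68) / (134.0 − 66.35) = 787.3/67.65 = 11.64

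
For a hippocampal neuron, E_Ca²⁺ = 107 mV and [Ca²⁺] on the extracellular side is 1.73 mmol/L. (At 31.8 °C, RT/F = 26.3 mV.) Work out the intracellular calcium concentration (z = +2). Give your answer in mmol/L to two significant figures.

0.00051 mmol/L

Nernst: E = (26.3/2) · ln([out]/[in]), so ln([out]/[in]) = 107.0 × 2 / 26.3 = 8.1369.
[out]/[in] = e^(8.1369) = 3418.
[in] = 1.73 / 3418 = 0.0005061 mmol/L.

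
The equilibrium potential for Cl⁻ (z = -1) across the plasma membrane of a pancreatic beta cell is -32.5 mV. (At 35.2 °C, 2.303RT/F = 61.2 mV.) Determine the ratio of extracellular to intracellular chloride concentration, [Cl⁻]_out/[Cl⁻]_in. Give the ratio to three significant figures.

3.40

log₁₀([out]/[in]) = E·z/(61.2) = -32.5 × -1 / 61.2 = 0.5310
[out]/[in] = 10^(0.5310) = 3.397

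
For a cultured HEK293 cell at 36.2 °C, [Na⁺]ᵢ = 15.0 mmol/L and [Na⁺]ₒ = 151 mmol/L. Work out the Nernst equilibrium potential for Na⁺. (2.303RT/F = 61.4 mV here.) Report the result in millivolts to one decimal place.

61.6 mV

E = (61.4/z) · log₁₀([Na⁺]_out/[Na⁺]_in) with z = +1.
= (61.4/1) · log₁₀(151/15.0) = 61.40 · log₁₀(10.07)
= 61.40 · (1.0029) = 61.58 mV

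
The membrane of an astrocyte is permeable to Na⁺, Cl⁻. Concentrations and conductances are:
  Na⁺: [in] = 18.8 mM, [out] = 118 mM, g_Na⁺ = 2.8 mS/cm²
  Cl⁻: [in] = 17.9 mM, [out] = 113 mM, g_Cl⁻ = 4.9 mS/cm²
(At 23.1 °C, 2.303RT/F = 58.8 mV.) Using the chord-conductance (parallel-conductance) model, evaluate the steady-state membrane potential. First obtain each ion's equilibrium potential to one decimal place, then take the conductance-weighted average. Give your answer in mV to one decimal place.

E_Na⁺ = (58.8/1)·log₁₀(118/18.8) = 46.9 mV
E_Cl⁻ = (58.8/-1)·log₁₀(113/17.9) = -47.1 mV
Vm = (Σ gᵢEᵢ)/(Σ gᵢ) = (2.8·46.9 + 4.9·-47.1) / (2.8 + 4.9)
= -99.47 / 7.7 = -12.92 mV

-12.9 mV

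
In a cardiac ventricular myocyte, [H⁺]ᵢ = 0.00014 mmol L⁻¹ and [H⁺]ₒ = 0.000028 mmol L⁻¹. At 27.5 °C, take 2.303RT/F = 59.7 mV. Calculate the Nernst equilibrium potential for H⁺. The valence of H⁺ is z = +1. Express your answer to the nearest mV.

-42 mV

E = (59.7/z) · log₁₀([H⁺]_out/[H⁺]_in) with z = +1.
= (59.7/1) · log₁₀(0.000028/0.00014) = 59.70 · log₁₀(0.2)
= 59.70 · (-0.6990) = -41.73 mV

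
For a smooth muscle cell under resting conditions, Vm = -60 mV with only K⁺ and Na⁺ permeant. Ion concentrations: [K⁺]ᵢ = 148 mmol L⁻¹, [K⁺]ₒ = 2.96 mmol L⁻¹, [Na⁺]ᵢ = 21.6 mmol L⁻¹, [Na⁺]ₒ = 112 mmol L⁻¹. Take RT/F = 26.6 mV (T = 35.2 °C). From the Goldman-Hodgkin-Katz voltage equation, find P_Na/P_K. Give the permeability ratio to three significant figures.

Let α = P_Na/P_K. GHK: Vm = 26.6·ln[(Kₒ + α·Naₒ)/(Kᵢ + α·Naᵢ)].
e^(Vm/26.6) = e^(-60.0/26.6) = 0.10481
So 0.10481·(Kᵢ + α·Naᵢ) = Kₒ + α·Naₒ → α = (0.10481·148.0 − 2.96) / (112.0 − 0.10481·21.6)
α = (15.51 − 2.96) / (112.0 − 2.264) = 12.55/109.7 = 0.1144

0.114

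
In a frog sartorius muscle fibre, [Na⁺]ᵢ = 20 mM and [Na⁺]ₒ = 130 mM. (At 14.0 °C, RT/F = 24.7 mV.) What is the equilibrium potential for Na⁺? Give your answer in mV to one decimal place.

E = (24.7/z) · ln([Na⁺]_out/[Na⁺]_in) with z = +1.
= (24.7/1) · ln(130/20) = 24.70 · ln(6.5)
= 24.70 · (1.8718) = 46.23 mV

46.2 mV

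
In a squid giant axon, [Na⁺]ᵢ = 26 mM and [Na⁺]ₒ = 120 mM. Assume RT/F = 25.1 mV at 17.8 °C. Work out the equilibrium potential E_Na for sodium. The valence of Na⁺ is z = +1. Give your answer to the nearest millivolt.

38 mV

E = (25.1/z) · ln([Na⁺]_out/[Na⁺]_in) with z = +1.
= (25.1/1) · ln(120/26) = 25.10 · ln(4.615)
= 25.10 · (1.5294) = 38.39 mV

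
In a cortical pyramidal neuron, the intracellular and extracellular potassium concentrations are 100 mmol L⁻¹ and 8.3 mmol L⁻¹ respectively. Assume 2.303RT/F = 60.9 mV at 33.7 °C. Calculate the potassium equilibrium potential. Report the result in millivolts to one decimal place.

E = (60.9/z) · log₁₀([K⁺]_out/[K⁺]_in) with z = +1.
= (60.9/1) · log₁₀(8.3/100) = 60.90 · log₁₀(0.083)
= 60.90 · (-1.0809) = -65.83 mV

-65.8 mV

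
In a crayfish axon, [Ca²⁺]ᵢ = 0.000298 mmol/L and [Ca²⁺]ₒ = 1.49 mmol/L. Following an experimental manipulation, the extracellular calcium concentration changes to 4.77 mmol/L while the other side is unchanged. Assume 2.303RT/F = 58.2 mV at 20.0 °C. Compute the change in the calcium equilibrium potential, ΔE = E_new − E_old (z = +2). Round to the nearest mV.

15 mV

E_old = (58.2/2)·log₁₀(1.49/0.000298) = 107.64 mV
E_new = (58.2/2)·log₁₀(4.77/0.000298) = 122.35 mV
ΔE = 122.35 − (107.64) = 14.71 mV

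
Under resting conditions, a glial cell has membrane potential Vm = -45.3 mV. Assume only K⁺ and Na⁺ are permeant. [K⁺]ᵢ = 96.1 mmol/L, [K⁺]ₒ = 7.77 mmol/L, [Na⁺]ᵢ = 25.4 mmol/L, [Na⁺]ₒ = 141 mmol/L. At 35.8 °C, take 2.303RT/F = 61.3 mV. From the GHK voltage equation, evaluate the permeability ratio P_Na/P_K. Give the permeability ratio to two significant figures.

0.072

Let α = P_Na/P_K. GHK: Vm = 61.3·log₁₀[(Kₒ + α·Naₒ)/(Kᵢ + α·Naᵢ)].
10^(Vm/61.3) = 10^(-45.3/61.3) = 0.18239
So 0.18239·(Kᵢ + α·Naᵢ) = Kₒ + α·Naₒ → α = (0.18239·96.1 − 7.77) / (141.0 − 0.18239·25.4)
α = (17.53 − 7.77) / (141.0 − 4.633) = 9.758/136.4 = 0.07156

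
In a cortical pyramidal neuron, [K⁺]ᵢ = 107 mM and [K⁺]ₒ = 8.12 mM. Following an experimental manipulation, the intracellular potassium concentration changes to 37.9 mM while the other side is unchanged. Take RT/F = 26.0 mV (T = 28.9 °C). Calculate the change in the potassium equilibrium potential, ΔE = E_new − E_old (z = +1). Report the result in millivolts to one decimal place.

E_old = (26.0/1)·ln(8.12/107) = -67.04 mV
E_new = (26.0/1)·ln(8.12/37.9) = -40.06 mV
ΔE = -40.06 − (-67.04) = 26.98 mV

27.0 mV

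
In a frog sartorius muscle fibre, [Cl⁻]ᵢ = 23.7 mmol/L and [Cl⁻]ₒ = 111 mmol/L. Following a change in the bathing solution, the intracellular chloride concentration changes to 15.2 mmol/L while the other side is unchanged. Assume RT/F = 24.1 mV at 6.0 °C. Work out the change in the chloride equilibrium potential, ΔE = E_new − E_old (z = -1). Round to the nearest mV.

E_old = (24.1/-1)·ln(111/23.7) = -37.21 mV
E_new = (24.1/-1)·ln(111/15.2) = -47.92 mV
ΔE = -47.92 − (-37.21) = -10.70 mV

-11 mV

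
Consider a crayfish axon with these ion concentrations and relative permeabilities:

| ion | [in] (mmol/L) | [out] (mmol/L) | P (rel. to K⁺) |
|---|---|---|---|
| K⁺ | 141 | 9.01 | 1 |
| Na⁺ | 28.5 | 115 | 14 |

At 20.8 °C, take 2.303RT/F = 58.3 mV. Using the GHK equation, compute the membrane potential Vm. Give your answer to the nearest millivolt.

28 mV

Vm = 58.3 · log₁₀[(Σ P·[cation]ₒ + Σ P·[anion]ᵢ) / (Σ P·[cation]ᵢ + Σ P·[anion]ₒ)]
Numerator = 1×9.01 + 14×115 = 1619
Denominator = 1×141 + 14×28.5 = 540
Vm = 58.3 · log₁₀(2.9982) = 58.3 × (0.4769) = 27.80 mV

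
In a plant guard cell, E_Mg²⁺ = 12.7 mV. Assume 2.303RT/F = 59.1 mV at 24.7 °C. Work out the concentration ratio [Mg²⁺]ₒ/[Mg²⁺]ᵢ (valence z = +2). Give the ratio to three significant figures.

log₁₀([out]/[in]) = E·z/(59.1) = 12.7 × 2 / 59.1 = 0.4298
[out]/[in] = 10^(0.4298) = 2.69

2.69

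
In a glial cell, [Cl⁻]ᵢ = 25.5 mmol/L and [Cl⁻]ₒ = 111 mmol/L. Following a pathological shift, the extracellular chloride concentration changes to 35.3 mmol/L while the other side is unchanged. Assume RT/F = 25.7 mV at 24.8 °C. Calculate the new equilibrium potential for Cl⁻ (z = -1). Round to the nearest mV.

After the shift: [Cl⁻]_out = 35.3, [Cl⁻]_in = 25.5 mmol/L.
E_new = (25.7/-1)·ln(35.3/25.5) = -25.70 · (0.3252) = -8.36 mV

-8 mV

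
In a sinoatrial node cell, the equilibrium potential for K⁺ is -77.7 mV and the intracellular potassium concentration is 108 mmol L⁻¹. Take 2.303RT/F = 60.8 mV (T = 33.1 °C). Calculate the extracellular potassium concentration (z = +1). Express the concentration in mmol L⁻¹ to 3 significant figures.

5.69 mmol L⁻¹

Nernst: E = (60.8/1) · log₁₀([out]/[in]), so log₁₀([out]/[in]) = -77.7 × 1 / 60.8 = -1.2780.
[out]/[in] = 10^(-1.2780) = 0.05273.
[out] = 0.05273 × 108 = 5.695 mmol L⁻¹.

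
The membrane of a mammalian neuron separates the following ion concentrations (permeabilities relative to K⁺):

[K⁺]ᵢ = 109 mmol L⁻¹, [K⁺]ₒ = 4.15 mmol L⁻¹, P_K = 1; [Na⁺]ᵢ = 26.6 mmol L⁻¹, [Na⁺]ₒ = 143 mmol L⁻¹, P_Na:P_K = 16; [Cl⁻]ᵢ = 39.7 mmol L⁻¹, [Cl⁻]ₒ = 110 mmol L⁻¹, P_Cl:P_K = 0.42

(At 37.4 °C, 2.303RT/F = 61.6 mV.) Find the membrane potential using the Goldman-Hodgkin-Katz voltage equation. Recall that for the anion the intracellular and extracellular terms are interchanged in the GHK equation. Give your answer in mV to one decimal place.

36.9 mV

Vm = 61.6 · log₁₀[(Σ P·[cation]ₒ + Σ P·[anion]ᵢ) / (Σ P·[cation]ᵢ + Σ P·[anion]ₒ)]
Numerator = 1×4.15 + 16×143 + 0.42×39.7 = 2309
Denominator = 1×109 + 16×26.6 + 0.42×110 = 580.8
Vm = 61.6 · log₁₀(3.9752) = 61.6 × (0.5994) = 36.92 mV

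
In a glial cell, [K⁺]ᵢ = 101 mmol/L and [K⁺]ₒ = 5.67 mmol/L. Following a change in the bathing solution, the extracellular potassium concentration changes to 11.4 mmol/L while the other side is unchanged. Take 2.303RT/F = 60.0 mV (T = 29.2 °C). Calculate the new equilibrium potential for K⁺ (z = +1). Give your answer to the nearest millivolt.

After the shift: [K⁺]_out = 11.4, [K⁺]_in = 101 mmol/L.
E_new = (60.0/1)·log₁₀(11.4/101) = 60.00 · (-0.9474) = -56.84 mV

-57 mV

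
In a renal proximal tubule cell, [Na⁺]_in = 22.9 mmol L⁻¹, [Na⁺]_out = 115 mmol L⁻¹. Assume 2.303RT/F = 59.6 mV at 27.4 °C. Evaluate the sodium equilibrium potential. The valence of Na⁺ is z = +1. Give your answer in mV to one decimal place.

41.8 mV

E = (59.6/z) · log₁₀([Na⁺]_out/[Na⁺]_in) with z = +1.
= (59.6/1) · log₁₀(115/22.9) = 59.60 · log₁₀(5.022)
= 59.60 · (0.7009) = 41.77 mV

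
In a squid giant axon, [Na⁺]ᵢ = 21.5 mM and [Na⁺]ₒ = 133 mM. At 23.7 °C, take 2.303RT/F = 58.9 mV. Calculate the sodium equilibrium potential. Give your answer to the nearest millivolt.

47 mV

E = (58.9/z) · log₁₀([Na⁺]_out/[Na⁺]_in) with z = +1.
= (58.9/1) · log₁₀(133/21.5) = 58.90 · log₁₀(6.186)
= 58.90 · (0.7914) = 46.61 mV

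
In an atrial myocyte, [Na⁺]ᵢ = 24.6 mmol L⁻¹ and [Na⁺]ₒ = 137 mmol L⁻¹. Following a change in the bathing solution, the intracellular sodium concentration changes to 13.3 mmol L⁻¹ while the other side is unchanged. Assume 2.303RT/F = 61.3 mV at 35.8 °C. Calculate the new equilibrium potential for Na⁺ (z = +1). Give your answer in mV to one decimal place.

62.1 mV

After the shift: [Na⁺]_out = 137, [Na⁺]_in = 13.3 mmol L⁻¹.
E_new = (61.3/1)·log₁₀(137/13.3) = 61.30 · (1.0129) = 62.09 mV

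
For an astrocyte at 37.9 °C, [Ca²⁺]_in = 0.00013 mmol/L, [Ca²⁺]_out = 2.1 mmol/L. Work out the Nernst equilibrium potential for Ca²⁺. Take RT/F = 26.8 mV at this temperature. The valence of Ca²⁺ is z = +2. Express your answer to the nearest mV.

E = (26.8/z) · ln([Ca²⁺]_out/[Ca²⁺]_in) with z = +2.
= (26.8/2) · ln(2.1/0.00013) = 13.40 · ln(1.615e+04)
= 13.40 · (9.6899) = 129.84 mV

130 mV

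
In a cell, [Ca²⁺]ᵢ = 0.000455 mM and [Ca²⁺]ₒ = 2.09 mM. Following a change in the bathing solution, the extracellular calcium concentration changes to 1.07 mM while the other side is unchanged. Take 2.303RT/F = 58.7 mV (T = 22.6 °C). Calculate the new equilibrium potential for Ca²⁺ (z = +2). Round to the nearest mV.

After the shift: [Ca²⁺]_out = 1.07, [Ca²⁺]_in = 0.000455 mM.
E_new = (58.7/2)·log₁₀(1.07/0.000455) = 29.35 · (3.3714) = 98.95 mV

99 mV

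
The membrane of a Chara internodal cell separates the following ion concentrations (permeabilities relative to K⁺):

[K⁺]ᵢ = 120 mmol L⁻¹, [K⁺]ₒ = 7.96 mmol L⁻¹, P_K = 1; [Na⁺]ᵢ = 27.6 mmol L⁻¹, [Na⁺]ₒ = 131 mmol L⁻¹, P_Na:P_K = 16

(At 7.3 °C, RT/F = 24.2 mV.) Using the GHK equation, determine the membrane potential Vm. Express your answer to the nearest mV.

Vm = 24.2 · ln[(Σ P·[cation]ₒ + Σ P·[anion]ᵢ) / (Σ P·[cation]ᵢ + Σ P·[anion]ₒ)]
Numerator = 1×7.96 + 16×131 = 2104
Denominator = 1×120 + 16×27.6 = 561.6
Vm = 24.2 · ln(3.7464) = 24.2 × (1.3208) = 31.96 mV

32 mV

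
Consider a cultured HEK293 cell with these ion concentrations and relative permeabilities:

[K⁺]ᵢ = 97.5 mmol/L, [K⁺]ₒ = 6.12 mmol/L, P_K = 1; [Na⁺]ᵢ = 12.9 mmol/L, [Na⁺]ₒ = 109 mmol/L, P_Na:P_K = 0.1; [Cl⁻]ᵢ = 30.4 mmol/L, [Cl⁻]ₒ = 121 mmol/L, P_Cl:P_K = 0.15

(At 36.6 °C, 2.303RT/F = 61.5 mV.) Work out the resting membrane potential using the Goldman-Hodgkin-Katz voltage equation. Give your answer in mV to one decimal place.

-45.1 mV

Vm = 61.5 · log₁₀[(Σ P·[cation]ₒ + Σ P·[anion]ᵢ) / (Σ P·[cation]ᵢ + Σ P·[anion]ₒ)]
Numerator = 1×6.12 + 0.1×109 + 0.15×30.4 = 21.58
Denominator = 1×97.5 + 0.1×12.9 + 0.15×121 = 116.9
Vm = 61.5 · log₁₀(0.18454) = 61.5 × (-0.7339) = -45.14 mV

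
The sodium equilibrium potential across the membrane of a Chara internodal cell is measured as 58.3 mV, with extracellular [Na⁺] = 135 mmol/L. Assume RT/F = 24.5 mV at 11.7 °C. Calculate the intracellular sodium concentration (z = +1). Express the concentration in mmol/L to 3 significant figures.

12.5 mmol/L

Nernst: E = (24.5/1) · ln([out]/[in]), so ln([out]/[in]) = 58.3 × 1 / 24.5 = 2.3796.
[out]/[in] = e^(2.3796) = 10.8.
[in] = 135 / 10.8 = 12.5 mmol/L.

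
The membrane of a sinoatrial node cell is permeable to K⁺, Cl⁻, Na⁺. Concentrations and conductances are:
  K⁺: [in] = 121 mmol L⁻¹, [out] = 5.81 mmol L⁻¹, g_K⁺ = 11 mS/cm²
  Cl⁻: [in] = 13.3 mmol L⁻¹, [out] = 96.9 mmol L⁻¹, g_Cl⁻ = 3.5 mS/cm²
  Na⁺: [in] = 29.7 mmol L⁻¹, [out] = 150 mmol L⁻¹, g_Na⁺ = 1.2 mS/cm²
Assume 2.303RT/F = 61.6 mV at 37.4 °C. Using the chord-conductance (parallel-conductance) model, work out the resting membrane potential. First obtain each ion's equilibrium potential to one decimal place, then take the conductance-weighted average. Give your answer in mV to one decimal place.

-65.4 mV

E_K⁺ = (61.6/1)·log₁₀(5.81/121) = -81.2 mV
E_Cl⁻ = (61.6/-1)·log₁₀(96.9/13.3) = -53.1 mV
E_Na⁺ = (61.6/1)·log₁₀(150/29.7) = 43.3 mV
Vm = (Σ gᵢEᵢ)/(Σ gᵢ) = (11·-81.2 + 3.5·-53.1 + 1.2·43.3) / (11 + 3.5 + 1.2)
= -1027.09 / 15.7 = -65.42 mV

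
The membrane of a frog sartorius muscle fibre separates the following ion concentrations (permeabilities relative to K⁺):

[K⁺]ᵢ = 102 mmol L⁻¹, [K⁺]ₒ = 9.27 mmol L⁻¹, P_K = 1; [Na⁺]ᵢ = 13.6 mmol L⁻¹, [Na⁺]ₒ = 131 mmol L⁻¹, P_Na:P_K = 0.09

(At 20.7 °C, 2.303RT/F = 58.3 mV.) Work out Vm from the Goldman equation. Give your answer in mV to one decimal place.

Vm = 58.3 · log₁₀[(Σ P·[cation]ₒ + Σ P·[anion]ᵢ) / (Σ P·[cation]ᵢ + Σ P·[anion]ₒ)]
Numerator = 1×9.27 + 0.09×131 = 21.06
Denominator = 1×102 + 0.09×13.6 = 103.2
Vm = 58.3 · log₁₀(0.20402) = 58.3 × (-0.6903) = -40.25 mV

-40.2 mV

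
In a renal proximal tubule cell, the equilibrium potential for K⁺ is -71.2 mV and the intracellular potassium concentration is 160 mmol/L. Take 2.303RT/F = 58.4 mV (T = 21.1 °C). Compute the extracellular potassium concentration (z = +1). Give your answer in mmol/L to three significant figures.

9.66 mmol/L

Nernst: E = (58.4/1) · log₁₀([out]/[in]), so log₁₀([out]/[in]) = -71.2 × 1 / 58.4 = -1.2192.
[out]/[in] = 10^(-1.2192) = 0.06037.
[out] = 0.06037 × 160 = 9.659 mmol/L.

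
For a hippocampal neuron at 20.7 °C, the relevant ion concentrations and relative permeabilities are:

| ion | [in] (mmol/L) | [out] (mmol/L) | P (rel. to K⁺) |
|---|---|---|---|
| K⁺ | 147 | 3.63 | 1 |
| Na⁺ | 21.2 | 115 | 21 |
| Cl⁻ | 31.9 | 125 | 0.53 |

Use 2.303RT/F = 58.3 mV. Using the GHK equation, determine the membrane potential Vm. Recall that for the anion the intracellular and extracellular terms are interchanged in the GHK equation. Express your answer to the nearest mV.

Vm = 58.3 · log₁₀[(Σ P·[cation]ₒ + Σ P·[anion]ᵢ) / (Σ P·[cation]ᵢ + Σ P·[anion]ₒ)]
Numerator = 1×3.63 + 21×115 + 0.53×31.9 = 2436
Denominator = 1×147 + 21×21.2 + 0.53×125 = 658.5
Vm = 58.3 · log₁₀(3.6989) = 58.3 × (0.5681) = 33.12 mV

33 mV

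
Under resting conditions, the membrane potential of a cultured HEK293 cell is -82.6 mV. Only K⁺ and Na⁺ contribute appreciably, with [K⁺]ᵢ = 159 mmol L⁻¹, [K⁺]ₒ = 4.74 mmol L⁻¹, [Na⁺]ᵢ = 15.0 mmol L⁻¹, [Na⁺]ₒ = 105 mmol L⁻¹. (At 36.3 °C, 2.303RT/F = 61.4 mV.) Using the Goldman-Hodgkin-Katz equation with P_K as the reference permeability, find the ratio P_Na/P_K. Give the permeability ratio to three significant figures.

Let α = P_Na/P_K. GHK: Vm = 61.4·log₁₀[(Kₒ + α·Naₒ)/(Kᵢ + α·Naᵢ)].
10^(Vm/61.4) = 10^(-82.6/61.4) = 0.045157
So 0.045157·(Kᵢ + α·Naᵢ) = Kₒ + α·Naₒ → α = (0.045157·159.0 − 4.74) / (105.0 − 0.045157·15.0)
α = (7.18 − 4.74) / (105.0 − 0.6774) = 2.44/104.3 = 0.02339

0.0234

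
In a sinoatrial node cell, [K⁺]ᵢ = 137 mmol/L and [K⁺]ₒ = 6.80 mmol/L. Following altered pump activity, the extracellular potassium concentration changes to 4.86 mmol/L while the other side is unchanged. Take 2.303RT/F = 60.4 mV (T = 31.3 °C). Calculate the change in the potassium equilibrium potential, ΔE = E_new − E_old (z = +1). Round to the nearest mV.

-9 mV

E_old = (60.4/1)·log₁₀(6.80/137) = -78.77 mV
E_new = (60.4/1)·log₁₀(4.86/137) = -87.59 mV
ΔE = -87.59 − (-78.77) = -8.81 mV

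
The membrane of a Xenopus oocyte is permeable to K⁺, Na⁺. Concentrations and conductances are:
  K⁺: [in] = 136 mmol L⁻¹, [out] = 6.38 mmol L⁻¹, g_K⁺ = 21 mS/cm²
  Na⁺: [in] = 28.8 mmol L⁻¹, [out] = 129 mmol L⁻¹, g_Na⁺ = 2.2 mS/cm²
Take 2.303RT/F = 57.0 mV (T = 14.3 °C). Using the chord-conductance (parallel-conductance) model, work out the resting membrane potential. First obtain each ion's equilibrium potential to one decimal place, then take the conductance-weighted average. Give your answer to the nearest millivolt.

-65 mV

E_K⁺ = (57.0/1)·log₁₀(6.38/136) = -75.7 mV
E_Na⁺ = (57.0/1)·log₁₀(129/28.8) = 37.1 mV
Vm = (Σ gᵢEᵢ)/(Σ gᵢ) = (21·-75.7 + 2.2·37.1) / (21 + 2.2)
= -1508.08 / 23.2 = -65.00 mV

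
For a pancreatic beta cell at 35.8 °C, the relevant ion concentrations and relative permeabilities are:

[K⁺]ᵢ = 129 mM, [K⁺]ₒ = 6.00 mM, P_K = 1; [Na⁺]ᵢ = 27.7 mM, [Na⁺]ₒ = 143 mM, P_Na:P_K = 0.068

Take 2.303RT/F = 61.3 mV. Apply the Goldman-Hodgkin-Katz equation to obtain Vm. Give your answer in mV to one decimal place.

Vm = 61.3 · log₁₀[(Σ P·[cation]ₒ + Σ P·[anion]ᵢ) / (Σ P·[cation]ᵢ + Σ P·[anion]ₒ)]
Numerator = 1×6.00 + 0.068×143 = 15.72
Denominator = 1×129 + 0.068×27.7 = 130.9
Vm = 61.3 · log₁₀(0.12014) = 61.3 × (-0.9203) = -56.42 mV

-56.4 mV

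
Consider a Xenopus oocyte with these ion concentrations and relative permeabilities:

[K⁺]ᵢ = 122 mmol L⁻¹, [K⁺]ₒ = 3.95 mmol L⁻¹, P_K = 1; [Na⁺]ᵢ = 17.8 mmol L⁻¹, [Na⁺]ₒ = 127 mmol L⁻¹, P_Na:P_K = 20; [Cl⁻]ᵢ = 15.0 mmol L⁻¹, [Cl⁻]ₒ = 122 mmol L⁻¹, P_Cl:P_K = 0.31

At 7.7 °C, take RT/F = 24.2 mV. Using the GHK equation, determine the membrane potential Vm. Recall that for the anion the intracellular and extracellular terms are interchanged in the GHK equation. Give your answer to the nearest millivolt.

Vm = 24.2 · ln[(Σ P·[cation]ₒ + Σ P·[anion]ᵢ) / (Σ P·[cation]ᵢ + Σ P·[anion]ₒ)]
Numerator = 1×3.95 + 20×127 + 0.31×15.0 = 2549
Denominator = 1×122 + 20×17.8 + 0.31×122 = 515.8
Vm = 24.2 · ln(4.9409) = 24.2 × (1.5975) = 38.66 mV

39 mV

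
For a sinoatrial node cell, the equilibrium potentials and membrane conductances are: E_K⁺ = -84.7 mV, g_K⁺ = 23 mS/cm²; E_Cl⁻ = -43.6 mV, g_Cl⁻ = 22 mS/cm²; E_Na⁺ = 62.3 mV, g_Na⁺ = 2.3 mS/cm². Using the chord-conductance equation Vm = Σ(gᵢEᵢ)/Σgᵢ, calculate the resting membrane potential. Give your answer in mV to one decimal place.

Σ gᵢEᵢ = 23·(-84.7) + 22·(-43.6) + 2.3·(62.3) = -2764.01
Σ gᵢ = 23 + 22 + 2.3 = 47.3
Vm = -2764.01 / 47.3 = -58.44 mV

-58.4 mV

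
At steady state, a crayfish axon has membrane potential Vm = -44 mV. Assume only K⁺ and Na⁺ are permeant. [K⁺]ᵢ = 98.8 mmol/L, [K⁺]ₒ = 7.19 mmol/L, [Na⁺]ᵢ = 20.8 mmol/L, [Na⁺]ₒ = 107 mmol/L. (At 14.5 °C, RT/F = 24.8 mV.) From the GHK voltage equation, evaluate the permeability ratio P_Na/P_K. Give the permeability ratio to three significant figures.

0.0925

Let α = P_Na/P_K. GHK: Vm = 24.8·ln[(Kₒ + α·Naₒ)/(Kᵢ + α·Naᵢ)].
e^(Vm/24.8) = e^(-44.0/24.8) = 0.16962
So 0.16962·(Kᵢ + α·Naᵢ) = Kₒ + α·Naₒ → α = (0.16962·98.8 − 7.19) / (107.0 − 0.16962·20.8)
α = (16.76 − 7.19) / (107.0 − 3.528) = 9.568/103.5 = 0.09247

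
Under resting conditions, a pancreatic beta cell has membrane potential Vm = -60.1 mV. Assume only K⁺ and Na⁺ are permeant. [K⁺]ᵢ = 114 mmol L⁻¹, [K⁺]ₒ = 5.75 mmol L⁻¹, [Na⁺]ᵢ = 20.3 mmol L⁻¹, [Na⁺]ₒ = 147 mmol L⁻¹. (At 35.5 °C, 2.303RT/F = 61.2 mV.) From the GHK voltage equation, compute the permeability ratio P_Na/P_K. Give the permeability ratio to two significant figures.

Let α = P_Na/P_K. GHK: Vm = 61.2·log₁₀[(Kₒ + α·Naₒ)/(Kᵢ + α·Naᵢ)].
10^(Vm/61.2) = 10^(-60.1/61.2) = 0.10423
So 0.10423·(Kᵢ + α·Naᵢ) = Kₒ + α·Naₒ → α = (0.10423·114.0 − 5.75) / (147.0 − 0.10423·20.3)
α = (11.88 − 5.75) / (147.0 − 2.116) = 6.132/144.9 = 0.04232

0.042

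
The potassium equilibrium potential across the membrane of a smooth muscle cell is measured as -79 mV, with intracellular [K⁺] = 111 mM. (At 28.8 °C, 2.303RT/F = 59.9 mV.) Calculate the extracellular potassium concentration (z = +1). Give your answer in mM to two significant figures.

5.3 mM

Nernst: E = (59.9/1) · log₁₀([out]/[in]), so log₁₀([out]/[in]) = -79.0 × 1 / 59.9 = -1.3189.
[out]/[in] = 10^(-1.3189) = 0.04799.
[out] = 0.04799 × 111 = 5.327 mM.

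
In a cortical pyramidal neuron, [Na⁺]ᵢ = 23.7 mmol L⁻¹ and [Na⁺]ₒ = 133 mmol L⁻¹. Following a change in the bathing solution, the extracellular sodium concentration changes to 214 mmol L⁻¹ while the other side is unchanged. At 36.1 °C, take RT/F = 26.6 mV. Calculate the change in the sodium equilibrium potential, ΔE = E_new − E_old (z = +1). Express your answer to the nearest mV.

13 mV

E_old = (26.6/1)·ln(133/23.7) = 45.88 mV
E_new = (26.6/1)·ln(214/23.7) = 58.53 mV
ΔE = 58.53 − (45.88) = 12.65 mV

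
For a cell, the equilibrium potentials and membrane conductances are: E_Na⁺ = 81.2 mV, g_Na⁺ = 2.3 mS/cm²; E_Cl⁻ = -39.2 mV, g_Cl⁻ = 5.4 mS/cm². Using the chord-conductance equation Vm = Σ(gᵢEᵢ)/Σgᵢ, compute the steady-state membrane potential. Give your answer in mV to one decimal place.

-3.2 mV

Σ gᵢEᵢ = 2.3·(81.2) + 5.4·(-39.2) = -24.92
Σ gᵢ = 2.3 + 5.4 = 7.7
Vm = -24.92 / 7.7 = -3.24 mV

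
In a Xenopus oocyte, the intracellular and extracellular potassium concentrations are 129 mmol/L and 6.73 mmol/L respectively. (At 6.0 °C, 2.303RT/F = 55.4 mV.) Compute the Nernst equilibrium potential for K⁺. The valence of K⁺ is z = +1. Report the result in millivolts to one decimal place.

-71.1 mV

E = (55.4/z) · log₁₀([K⁺]_out/[K⁺]_in) with z = +1.
= (55.4/1) · log₁₀(6.73/129) = 55.40 · log₁₀(0.05217)
= 55.40 · (-1.2826) = -71.05 mV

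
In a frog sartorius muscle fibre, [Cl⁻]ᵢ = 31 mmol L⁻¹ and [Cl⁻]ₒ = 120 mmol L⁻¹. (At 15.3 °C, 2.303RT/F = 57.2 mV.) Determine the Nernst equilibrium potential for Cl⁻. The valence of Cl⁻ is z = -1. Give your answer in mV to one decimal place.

E = (57.2/z) · log₁₀([Cl⁻]_out/[Cl⁻]_in) with z = -1.
For an anion, dividing by z = -1 reverses the sign.
= (57.2/-1) · log₁₀(120/31) = -57.20 · log₁₀(3.871)
= -57.20 · (0.5878) = -33.62 mV

-33.6 mV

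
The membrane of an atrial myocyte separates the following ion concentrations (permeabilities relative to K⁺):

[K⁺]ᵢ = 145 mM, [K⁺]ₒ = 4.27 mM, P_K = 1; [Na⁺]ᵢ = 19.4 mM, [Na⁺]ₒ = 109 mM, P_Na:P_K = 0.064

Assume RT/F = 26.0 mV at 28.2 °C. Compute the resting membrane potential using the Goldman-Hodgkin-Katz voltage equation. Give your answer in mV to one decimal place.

Vm = 26.0 · ln[(Σ P·[cation]ₒ + Σ P·[anion]ᵢ) / (Σ P·[cation]ᵢ + Σ P·[anion]ₒ)]
Numerator = 1×4.27 + 0.064×109 = 11.25
Denominator = 1×145 + 0.064×19.4 = 146.2
Vm = 26.0 · ln(0.0769) = 26.0 × (-2.5652) = -66.70 mV

-66.7 mV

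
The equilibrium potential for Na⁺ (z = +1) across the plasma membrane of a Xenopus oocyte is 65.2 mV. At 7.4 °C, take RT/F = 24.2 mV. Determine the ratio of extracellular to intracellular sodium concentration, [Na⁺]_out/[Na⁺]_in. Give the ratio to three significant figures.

14.8

ln([out]/[in]) = E·z/(24.2) = 65.2 × 1 / 24.2 = 2.6942
[out]/[in] = e^(2.6942) = 14.79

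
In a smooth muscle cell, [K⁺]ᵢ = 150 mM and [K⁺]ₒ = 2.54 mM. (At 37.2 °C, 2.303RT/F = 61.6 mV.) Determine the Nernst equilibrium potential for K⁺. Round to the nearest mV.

-109 mV

E = (61.6/z) · log₁₀([K⁺]_out/[K⁺]_in) with z = +1.
= (61.6/1) · log₁₀(2.54/150) = 61.60 · log₁₀(0.01693)
= 61.60 · (-1.7713) = -109.11 mV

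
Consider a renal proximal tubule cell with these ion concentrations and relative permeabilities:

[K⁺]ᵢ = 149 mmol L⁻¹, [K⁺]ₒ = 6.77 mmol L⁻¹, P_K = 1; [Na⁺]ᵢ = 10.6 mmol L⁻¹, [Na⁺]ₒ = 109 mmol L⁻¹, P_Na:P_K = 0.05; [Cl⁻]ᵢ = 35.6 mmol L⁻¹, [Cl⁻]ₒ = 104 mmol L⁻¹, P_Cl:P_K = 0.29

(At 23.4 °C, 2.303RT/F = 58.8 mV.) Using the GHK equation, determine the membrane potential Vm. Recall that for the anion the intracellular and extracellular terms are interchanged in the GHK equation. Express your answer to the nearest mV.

-53 mV

Vm = 58.8 · log₁₀[(Σ P·[cation]ₒ + Σ P·[anion]ᵢ) / (Σ P·[cation]ᵢ + Σ P·[anion]ₒ)]
Numerator = 1×6.77 + 0.05×109 + 0.29×35.6 = 22.54
Denominator = 1×149 + 0.05×10.6 + 0.29×104 = 179.7
Vm = 58.8 · log₁₀(0.12546) = 58.8 × (-0.9015) = -53.01 mV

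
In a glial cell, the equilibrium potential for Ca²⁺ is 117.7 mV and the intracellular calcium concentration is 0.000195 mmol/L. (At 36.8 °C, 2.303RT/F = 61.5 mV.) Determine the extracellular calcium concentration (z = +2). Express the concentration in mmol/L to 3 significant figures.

Nernst: E = (61.5/2) · log₁₀([out]/[in]), so log₁₀([out]/[in]) = 117.7 × 2 / 61.5 = 3.8276.
[out]/[in] = 10^(3.8276) = 6724.
[out] = 6724 × 0.000195 = 1.311 mmol/L.

1.31 mmol/L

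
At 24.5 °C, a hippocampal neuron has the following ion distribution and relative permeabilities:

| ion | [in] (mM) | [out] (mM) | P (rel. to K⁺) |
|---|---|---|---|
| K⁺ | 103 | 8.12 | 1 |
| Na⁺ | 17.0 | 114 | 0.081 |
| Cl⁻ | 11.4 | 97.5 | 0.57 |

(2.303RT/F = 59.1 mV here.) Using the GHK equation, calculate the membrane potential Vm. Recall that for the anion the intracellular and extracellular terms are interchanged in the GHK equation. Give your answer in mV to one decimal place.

-48.8 mV

Vm = 59.1 · log₁₀[(Σ P·[cation]ₒ + Σ P·[anion]ᵢ) / (Σ P·[cation]ᵢ + Σ P·[anion]ₒ)]
Numerator = 1×8.12 + 0.081×114 + 0.57×11.4 = 23.85
Denominator = 1×103 + 0.081×17.0 + 0.57×97.5 = 160
Vm = 59.1 · log₁₀(0.14912) = 59.1 × (-0.8265) = -48.84 mV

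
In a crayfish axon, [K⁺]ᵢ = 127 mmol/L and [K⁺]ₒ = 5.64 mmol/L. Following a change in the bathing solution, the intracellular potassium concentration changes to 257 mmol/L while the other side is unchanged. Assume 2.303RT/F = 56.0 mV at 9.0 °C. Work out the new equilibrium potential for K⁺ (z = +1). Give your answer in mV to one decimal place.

-92.9 mV

After the shift: [K⁺]_out = 5.64, [K⁺]_in = 257 mmol/L.
E_new = (56.0/1)·log₁₀(5.64/257) = 56.00 · (-1.6587) = -92.88 mV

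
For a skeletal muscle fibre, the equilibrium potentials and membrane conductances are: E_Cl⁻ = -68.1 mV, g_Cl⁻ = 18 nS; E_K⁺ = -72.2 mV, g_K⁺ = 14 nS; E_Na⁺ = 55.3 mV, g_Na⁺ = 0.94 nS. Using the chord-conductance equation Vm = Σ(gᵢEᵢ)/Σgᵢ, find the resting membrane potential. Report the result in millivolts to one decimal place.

Σ gᵢEᵢ = 18·(-68.1) + 14·(-72.2) + 0.94·(55.3) = -2184.62
Σ gᵢ = 18 + 14 + 0.94 = 32.94
Vm = -2184.62 / 32.94 = -66.32 mV

-66.3 mV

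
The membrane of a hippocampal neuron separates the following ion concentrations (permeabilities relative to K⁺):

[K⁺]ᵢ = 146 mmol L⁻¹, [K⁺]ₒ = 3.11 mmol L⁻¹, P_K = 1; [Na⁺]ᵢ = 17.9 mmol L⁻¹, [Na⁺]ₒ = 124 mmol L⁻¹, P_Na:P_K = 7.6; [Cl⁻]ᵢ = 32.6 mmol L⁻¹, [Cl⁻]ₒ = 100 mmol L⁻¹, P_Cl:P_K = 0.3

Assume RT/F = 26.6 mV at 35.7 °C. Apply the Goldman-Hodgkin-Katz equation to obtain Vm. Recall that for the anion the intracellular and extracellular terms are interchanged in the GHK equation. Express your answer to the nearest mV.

Vm = 26.6 · ln[(Σ P·[cation]ₒ + Σ P·[anion]ᵢ) / (Σ P·[cation]ᵢ + Σ P·[anion]ₒ)]
Numerator = 1×3.11 + 7.6×124 + 0.3×32.6 = 955.3
Denominator = 1×146 + 7.6×17.9 + 0.3×100 = 312
Vm = 26.6 · ln(3.0614) = 26.6 × (1.1189) = 29.76 mV

30 mV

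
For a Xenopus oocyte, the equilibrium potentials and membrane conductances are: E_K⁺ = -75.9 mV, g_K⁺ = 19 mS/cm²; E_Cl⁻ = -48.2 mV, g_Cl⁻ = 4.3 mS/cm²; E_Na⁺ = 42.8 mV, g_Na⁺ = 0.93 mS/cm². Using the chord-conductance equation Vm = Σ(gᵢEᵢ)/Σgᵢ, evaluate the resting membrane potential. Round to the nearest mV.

Σ gᵢEᵢ = 19·(-75.9) + 4.3·(-48.2) + 0.93·(42.8) = -1609.56
Σ gᵢ = 19 + 4.3 + 0.93 = 24.23
Vm = -1609.56 / 24.23 = -66.43 mV

-66 mV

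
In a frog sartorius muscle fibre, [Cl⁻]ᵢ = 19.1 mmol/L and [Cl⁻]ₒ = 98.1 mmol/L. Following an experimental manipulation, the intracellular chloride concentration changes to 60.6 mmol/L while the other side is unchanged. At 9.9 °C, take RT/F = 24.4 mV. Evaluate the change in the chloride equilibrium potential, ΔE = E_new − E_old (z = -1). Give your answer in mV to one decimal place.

E_old = (24.4/-1)·ln(98.1/19.1) = -39.93 mV
E_new = (24.4/-1)·ln(98.1/60.6) = -11.75 mV
ΔE = -11.75 − (-39.93) = 28.17 mV

28.2 mV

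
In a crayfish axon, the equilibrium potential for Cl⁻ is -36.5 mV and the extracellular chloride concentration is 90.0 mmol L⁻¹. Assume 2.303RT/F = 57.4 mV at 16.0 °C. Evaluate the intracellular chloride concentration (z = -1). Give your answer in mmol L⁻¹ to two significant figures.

21 mmol L⁻¹

Nernst: E = (57.4/-1) · log₁₀([out]/[in]), so log₁₀([out]/[in]) = -36.5 × -1 / 57.4 = 0.6359.
[out]/[in] = 10^(0.6359) = 4.324.
[in] = 90.0 / 4.324 = 20.81 mmol L⁻¹.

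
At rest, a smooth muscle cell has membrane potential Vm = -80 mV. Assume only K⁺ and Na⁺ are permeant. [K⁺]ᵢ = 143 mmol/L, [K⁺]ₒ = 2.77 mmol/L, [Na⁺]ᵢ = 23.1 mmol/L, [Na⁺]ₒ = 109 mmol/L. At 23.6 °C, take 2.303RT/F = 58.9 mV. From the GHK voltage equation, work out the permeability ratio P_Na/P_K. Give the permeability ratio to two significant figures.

0.032

Let α = P_Na/P_K. GHK: Vm = 58.9·log₁₀[(Kₒ + α·Naₒ)/(Kᵢ + α·Naᵢ)].
10^(Vm/58.9) = 10^(-80.0/58.9) = 0.043829
So 0.043829·(Kᵢ + α·Naᵢ) = Kₒ + α·Naₒ → α = (0.043829·143.0 − 2.77) / (109.0 − 0.043829·23.1)
α = (6.268 − 2.77) / (109.0 − 1.012) = 3.498/108 = 0.03239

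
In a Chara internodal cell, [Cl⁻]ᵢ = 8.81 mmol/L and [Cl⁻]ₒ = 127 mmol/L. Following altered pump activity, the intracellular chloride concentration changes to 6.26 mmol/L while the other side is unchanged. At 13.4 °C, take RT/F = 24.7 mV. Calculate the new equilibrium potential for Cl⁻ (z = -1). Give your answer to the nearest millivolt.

-74 mV

After the shift: [Cl⁻]_out = 127, [Cl⁻]_in = 6.26 mmol/L.
E_new = (24.7/-1)·ln(127/6.26) = -24.70 · (3.0100) = -74.35 mV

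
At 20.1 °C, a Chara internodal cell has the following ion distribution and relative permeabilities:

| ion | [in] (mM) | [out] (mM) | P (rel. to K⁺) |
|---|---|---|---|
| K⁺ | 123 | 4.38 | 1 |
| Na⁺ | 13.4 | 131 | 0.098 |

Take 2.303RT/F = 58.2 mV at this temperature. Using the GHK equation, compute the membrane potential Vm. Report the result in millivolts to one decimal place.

Vm = 58.2 · log₁₀[(Σ P·[cation]ₒ + Σ P·[anion]ᵢ) / (Σ P·[cation]ᵢ + Σ P·[anion]ₒ)]
Numerator = 1×4.38 + 0.098×131 = 17.22
Denominator = 1×123 + 0.098×13.4 = 124.3
Vm = 58.2 · log₁₀(0.13851) = 58.2 × (-0.8585) = -49.97 mV

-50.0 mV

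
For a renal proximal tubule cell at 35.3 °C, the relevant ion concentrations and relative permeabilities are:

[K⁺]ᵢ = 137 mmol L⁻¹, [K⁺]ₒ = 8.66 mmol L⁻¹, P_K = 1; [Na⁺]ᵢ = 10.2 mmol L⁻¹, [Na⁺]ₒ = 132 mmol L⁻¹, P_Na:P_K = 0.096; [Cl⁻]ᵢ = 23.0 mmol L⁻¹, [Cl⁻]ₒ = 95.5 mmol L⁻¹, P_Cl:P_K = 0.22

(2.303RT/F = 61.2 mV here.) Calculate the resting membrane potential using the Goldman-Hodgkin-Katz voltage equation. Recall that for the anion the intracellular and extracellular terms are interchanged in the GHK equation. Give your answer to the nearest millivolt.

-48 mV

Vm = 61.2 · log₁₀[(Σ P·[cation]ₒ + Σ P·[anion]ᵢ) / (Σ P·[cation]ᵢ + Σ P·[anion]ₒ)]
Numerator = 1×8.66 + 0.096×132 + 0.22×23.0 = 26.39
Denominator = 1×137 + 0.096×10.2 + 0.22×95.5 = 159
Vm = 61.2 · log₁₀(0.166) = 61.2 × (-0.7799) = -47.73 mV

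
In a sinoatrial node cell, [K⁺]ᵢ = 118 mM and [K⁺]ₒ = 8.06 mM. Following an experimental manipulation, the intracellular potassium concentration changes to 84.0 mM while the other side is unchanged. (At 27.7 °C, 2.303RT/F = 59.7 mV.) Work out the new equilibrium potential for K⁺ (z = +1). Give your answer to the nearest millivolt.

After the shift: [K⁺]_out = 8.06, [K⁺]_in = 84.0 mM.
E_new = (59.7/1)·log₁₀(8.06/84.0) = 59.70 · (-1.0179) = -60.77 mV

-61 mV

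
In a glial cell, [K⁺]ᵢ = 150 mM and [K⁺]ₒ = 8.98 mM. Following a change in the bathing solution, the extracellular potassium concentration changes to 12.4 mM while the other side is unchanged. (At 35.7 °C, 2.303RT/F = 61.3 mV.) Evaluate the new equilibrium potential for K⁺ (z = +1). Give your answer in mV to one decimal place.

After the shift: [K⁺]_out = 12.4, [K⁺]_in = 150 mM.
E_new = (61.3/1)·log₁₀(12.4/150) = 61.30 · (-1.0827) = -66.37 mV

-66.4 mV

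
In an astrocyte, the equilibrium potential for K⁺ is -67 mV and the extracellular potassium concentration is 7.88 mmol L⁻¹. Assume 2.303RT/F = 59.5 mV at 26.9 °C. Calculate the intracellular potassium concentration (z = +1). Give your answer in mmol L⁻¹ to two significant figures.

Nernst: E = (59.5/1) · log₁₀([out]/[in]), so log₁₀([out]/[in]) = -67.0 × 1 / 59.5 = -1.1261.
[out]/[in] = 10^(-1.1261) = 0.07481.
[in] = 7.88 / 0.07481 = 105.3 mmol L⁻¹.

110 mmol L⁻¹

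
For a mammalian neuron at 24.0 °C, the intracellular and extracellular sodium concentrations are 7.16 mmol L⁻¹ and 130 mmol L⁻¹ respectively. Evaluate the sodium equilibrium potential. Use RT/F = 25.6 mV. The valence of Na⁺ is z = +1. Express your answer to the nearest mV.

74 mV

E = (25.6/z) · ln([Na⁺]_out/[Na⁺]_in) with z = +1.
= (25.6/1) · ln(130/7.16) = 25.60 · ln(18.16)
= 25.60 · (2.8990) = 74.22 mV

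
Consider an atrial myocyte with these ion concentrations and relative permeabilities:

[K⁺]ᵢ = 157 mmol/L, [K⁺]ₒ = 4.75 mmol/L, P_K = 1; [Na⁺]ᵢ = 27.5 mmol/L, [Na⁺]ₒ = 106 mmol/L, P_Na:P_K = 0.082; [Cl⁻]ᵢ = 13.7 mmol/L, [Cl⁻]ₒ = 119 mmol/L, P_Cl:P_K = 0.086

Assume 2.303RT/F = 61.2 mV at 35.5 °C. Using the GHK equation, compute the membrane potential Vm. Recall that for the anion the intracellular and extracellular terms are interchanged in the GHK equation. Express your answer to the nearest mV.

Vm = 61.2 · log₁₀[(Σ P·[cation]ₒ + Σ P·[anion]ᵢ) / (Σ P·[cation]ᵢ + Σ P·[anion]ₒ)]
Numerator = 1×4.75 + 0.082×106 + 0.086×13.7 = 14.62
Denominator = 1×157 + 0.082×27.5 + 0.086×119 = 169.5
Vm = 61.2 · log₁₀(0.08626) = 61.2 × (-1.0642) = -65.13 mV

-65 mV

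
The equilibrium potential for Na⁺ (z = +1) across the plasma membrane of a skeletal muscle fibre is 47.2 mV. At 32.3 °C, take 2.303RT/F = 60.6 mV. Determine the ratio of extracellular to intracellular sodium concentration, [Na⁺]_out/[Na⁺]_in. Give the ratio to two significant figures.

6.0

log₁₀([out]/[in]) = E·z/(60.6) = 47.2 × 1 / 60.6 = 0.7789
[out]/[in] = 10^(0.7789) = 6.01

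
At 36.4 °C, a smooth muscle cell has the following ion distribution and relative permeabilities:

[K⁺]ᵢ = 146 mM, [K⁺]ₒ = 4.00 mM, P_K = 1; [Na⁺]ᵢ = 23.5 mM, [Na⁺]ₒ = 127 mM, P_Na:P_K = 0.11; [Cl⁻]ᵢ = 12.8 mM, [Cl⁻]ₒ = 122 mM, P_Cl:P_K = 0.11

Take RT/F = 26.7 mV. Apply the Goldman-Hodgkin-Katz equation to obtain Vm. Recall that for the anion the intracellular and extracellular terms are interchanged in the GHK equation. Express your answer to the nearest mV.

Vm = 26.7 · ln[(Σ P·[cation]ₒ + Σ P·[anion]ᵢ) / (Σ P·[cation]ᵢ + Σ P·[anion]ₒ)]
Numerator = 1×4.00 + 0.11×127 + 0.11×12.8 = 19.38
Denominator = 1×146 + 0.11×23.5 + 0.11×122 = 162
Vm = 26.7 · ln(0.11961) = 26.7 × (-2.1235) = -56.70 mV

-57 mV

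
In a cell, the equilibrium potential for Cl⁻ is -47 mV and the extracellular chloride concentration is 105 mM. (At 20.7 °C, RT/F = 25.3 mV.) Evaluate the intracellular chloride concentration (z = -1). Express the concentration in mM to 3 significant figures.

Nernst: E = (25.3/-1) · ln([out]/[in]), so ln([out]/[in]) = -47.0 × -1 / 25.3 = 1.8577.
[out]/[in] = e^(1.8577) = 6.409.
[in] = 105 / 6.409 = 16.38 mM.

16.4 mM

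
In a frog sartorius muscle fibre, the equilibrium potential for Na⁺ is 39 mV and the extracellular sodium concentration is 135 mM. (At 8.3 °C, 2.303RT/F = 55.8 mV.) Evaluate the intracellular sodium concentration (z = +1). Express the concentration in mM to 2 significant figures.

Nernst: E = (55.8/1) · log₁₀([out]/[in]), so log₁₀([out]/[in]) = 39.0 × 1 / 55.8 = 0.6989.
[out]/[in] = 10^(0.6989) = 4.999.
[in] = 135 / 4.999 = 27 mM.

27 mM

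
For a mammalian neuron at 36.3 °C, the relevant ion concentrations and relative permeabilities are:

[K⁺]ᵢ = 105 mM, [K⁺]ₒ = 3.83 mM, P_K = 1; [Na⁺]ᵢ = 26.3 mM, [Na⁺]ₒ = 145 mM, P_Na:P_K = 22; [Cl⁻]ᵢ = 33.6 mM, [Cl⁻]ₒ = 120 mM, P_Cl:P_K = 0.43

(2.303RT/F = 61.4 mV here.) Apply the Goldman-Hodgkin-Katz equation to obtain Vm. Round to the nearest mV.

39 mV

Vm = 61.4 · log₁₀[(Σ P·[cation]ₒ + Σ P·[anion]ᵢ) / (Σ P·[cation]ᵢ + Σ P·[anion]ₒ)]
Numerator = 1×3.83 + 22×145 + 0.43×33.6 = 3208
Denominator = 1×105 + 22×26.3 + 0.43×120 = 735.2
Vm = 61.4 · log₁₀(4.3638) = 61.4 × (0.6399) = 39.29 mV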